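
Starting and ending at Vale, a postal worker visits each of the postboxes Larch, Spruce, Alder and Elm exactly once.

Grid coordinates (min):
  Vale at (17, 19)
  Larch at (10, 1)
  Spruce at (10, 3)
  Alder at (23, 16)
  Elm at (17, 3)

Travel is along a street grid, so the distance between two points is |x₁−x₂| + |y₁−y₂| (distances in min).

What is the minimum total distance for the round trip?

62 min — the shortest possible round trip.

Vale - Larch - Spruce - Alder - Elm - Vale: 25+2+26+19+16 = 88
Vale - Larch - Spruce - Elm - Alder - Vale: 25+2+7+19+9 = 62
Vale - Larch - Alder - Spruce - Elm - Vale: 25+28+26+7+16 = 102
Vale - Larch - Alder - Elm - Spruce - Vale: 25+28+19+7+23 = 102
Vale - Larch - Elm - Spruce - Alder - Vale: 25+9+7+26+9 = 76
Vale - Larch - Elm - Alder - Spruce - Vale: 25+9+19+26+23 = 102
Vale - Spruce - Larch - Alder - Elm - Vale: 23+2+28+19+16 = 88
Vale - Spruce - Larch - Elm - Alder - Vale: 23+2+9+19+9 = 62
Vale - Spruce - Alder - Larch - Elm - Vale: 23+26+28+9+16 = 102
Vale - Spruce - Elm - Larch - Alder - Vale: 23+7+9+28+9 = 76
Vale - Alder - Larch - Spruce - Elm - Vale: 9+28+2+7+16 = 62
Vale - Alder - Spruce - Larch - Elm - Vale: 9+26+2+9+16 = 62
The minimum is 62.
One optimal route: Vale → Larch → Spruce → Elm → Alder → Vale (or its reverse).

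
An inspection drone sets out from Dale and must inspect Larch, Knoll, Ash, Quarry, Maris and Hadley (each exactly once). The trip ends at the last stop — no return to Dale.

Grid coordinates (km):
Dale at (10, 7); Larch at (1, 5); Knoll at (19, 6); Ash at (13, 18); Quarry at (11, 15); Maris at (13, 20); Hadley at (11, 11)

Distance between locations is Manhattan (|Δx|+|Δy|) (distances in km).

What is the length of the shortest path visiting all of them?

54 km — the minimum one-way total.

There are 6! = 720 possible orderings.
Dale → Larch → Knoll → Ash → Quarry → Maris → Hadley: 11+19+18+5+7+11 = 71
Dale → Larch → Knoll → Ash → Quarry → Hadley → Maris: 11+19+18+5+4+11 = 68
Dale → Larch → Knoll → Ash → Maris → Quarry → Hadley: 11+19+18+2+7+4 = 61
Dale → Larch → Knoll → Ash → Maris → Hadley → Quarry: 11+19+18+2+11+4 = 65
Dale → Larch → Knoll → Ash → Hadley → Quarry → Maris: 11+19+18+9+4+7 = 68
Dale → Larch → Knoll → Ash → Hadley → Maris → Quarry: 11+19+18+9+11+7 = 75
Dale → Larch → Knoll → Quarry → Ash → Maris → Hadley: 11+19+17+5+2+11 = 65
Dale → Larch → Knoll → Quarry → Ash → Hadley → Maris: 11+19+17+5+9+11 = 72
… (712 more)
Dale → Larch → Knoll → Hadley → Quarry → Ash → Maris: 11+19+13+4+5+2 = 54  ← best
The minimum is 54.
One shortest path: Dale → Larch → Knoll → Hadley → Quarry → Ash → Maris.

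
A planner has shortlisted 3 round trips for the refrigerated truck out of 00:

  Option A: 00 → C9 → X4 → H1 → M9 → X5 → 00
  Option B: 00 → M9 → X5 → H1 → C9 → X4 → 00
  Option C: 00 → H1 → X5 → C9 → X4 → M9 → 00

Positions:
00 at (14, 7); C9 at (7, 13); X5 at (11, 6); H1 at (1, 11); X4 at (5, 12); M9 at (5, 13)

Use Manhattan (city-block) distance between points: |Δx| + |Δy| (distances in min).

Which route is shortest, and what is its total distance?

Option A: 13 + 3 + 5 + 6 + 13 + 4 = 44
Option B: 15 + 13 + 15 + 8 + 3 + 14 = 68
Option C: 17 + 15 + 11 + 3 + 1 + 15 = 62

44 min — Option A is the shortest.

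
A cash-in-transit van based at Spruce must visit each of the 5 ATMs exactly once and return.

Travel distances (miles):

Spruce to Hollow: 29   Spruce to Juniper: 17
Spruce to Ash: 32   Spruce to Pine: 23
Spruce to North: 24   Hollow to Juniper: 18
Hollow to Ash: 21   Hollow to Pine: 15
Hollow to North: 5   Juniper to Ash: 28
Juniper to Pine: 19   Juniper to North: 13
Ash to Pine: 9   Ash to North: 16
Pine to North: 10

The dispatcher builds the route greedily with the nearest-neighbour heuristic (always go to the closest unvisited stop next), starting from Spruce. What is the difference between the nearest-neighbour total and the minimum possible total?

Spruce: Juniper=17, Pine=23, North=24, Hollow=29, Ash=32 ⇒ Juniper
Juniper: North=13, Hollow=18, Pine=19, Ash=28 ⇒ North
North: Hollow=5, Pine=10, Ash=16 ⇒ Hollow
Hollow: Pine=15, Ash=21 ⇒ Pine
Pine: Ash=9 ⇒ Ash
NN route Spruce → Juniper → North → Hollow → Pine → Ash → Spruce costs 91.
Optimal: Spruce → Juniper → Hollow → North → Ash → Pine → Spruce costs 88 (by enumerating all 60 distinct tours).
Excess = 91 − 88 = 3.

Excess over optimum: 3 miles.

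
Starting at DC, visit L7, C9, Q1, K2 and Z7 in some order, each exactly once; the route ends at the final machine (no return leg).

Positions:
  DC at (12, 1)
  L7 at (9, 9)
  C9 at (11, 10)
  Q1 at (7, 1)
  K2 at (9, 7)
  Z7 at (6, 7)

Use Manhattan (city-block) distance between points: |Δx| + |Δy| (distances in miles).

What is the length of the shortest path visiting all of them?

Shortest open route: 20 miles.

There are 5! = 120 possible orderings.
DC → L7 → C9 → Q1 → K2 → Z7: 11+3+13+8+3 = 38
DC → L7 → C9 → Q1 → Z7 → K2: 11+3+13+7+3 = 37
DC → L7 → C9 → K2 → Q1 → Z7: 11+3+5+8+7 = 34
DC → L7 → C9 → K2 → Z7 → Q1: 11+3+5+3+7 = 29
DC → L7 → C9 → Z7 → Q1 → K2: 11+3+8+7+8 = 37
DC → L7 → C9 → Z7 → K2 → Q1: 11+3+8+3+8 = 33
DC → L7 → Q1 → C9 → K2 → Z7: 11+10+13+5+3 = 42
DC → L7 → Q1 → C9 → Z7 → K2: 11+10+13+8+3 = 45
DC → L7 → Q1 → K2 → C9 → Z7: 11+10+8+5+8 = 42
DC → L7 → Q1 → K2 → Z7 → C9: 11+10+8+3+8 = 40
DC → L7 → Q1 → Z7 → C9 → K2: 11+10+7+8+5 = 41
DC → L7 → Q1 → Z7 → K2 → C9: 11+10+7+3+5 = 36
DC → L7 → K2 → C9 → Q1 → Z7: 11+2+5+13+7 = 38
DC → L7 → K2 → C9 → Z7 → Q1: 11+2+5+8+7 = 33
… (106 more)
DC → Q1 → Z7 → K2 → L7 → C9: 5+7+3+2+3 = 20  ← best
The minimum is 20.
One shortest path: DC → Q1 → Z7 → K2 → L7 → C9.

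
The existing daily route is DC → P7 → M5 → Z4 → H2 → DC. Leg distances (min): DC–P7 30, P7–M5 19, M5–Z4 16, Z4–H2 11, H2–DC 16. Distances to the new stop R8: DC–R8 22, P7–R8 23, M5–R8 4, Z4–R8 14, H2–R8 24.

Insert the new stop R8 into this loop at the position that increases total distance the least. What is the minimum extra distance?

Insertion cost between consecutive stops i–j is d(i,R8) + d(R8,j) − d(i,j):
  between DC and P7: 22 + 23 − 30 = 15
  between P7 and M5: 23 + 4 − 19 = 8
  between M5 and Z4: 4 + 14 − 16 = 2
  between Z4 and H2: 14 + 24 − 11 = 27
  between H2 and DC: 24 + 22 − 16 = 30
Cheapest insertion is between M5 and Z4, adding 2.
New total = 92 + 2 = 94.

Adding 2 min by placing R8 on the M5–Z4 leg.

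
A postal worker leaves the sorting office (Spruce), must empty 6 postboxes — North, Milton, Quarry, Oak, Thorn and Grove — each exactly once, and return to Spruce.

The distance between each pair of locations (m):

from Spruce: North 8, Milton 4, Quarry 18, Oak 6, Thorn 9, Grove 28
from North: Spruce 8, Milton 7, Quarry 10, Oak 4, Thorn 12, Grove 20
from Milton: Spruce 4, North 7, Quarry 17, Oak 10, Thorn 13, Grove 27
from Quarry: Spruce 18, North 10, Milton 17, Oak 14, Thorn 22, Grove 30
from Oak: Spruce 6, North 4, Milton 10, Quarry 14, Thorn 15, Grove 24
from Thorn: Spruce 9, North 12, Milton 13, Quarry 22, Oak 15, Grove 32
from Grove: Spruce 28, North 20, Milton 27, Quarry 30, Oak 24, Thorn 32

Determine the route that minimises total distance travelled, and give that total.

Minimum total distance: 99 m.

There are 360 distinct closed tours to check (reversals are equivalent).
Spruce-North-Milton-Quarry-Oak-Thorn-Grove-Spruce: 8+7+17+14+15+32+28 = 121
Spruce-North-Milton-Quarry-Oak-Grove-Thorn-Spruce: 8+7+17+14+24+32+9 = 111
Spruce-North-Milton-Quarry-Thorn-Oak-Grove-Spruce: 8+7+17+22+15+24+28 = 121
Spruce-North-Milton-Quarry-Thorn-Grove-Oak-Spruce: 8+7+17+22+32+24+6 = 116
Spruce-North-Milton-Quarry-Grove-Oak-Thorn-Spruce: 8+7+17+30+24+15+9 = 110
Spruce-North-Milton-Quarry-Grove-Thorn-Oak-Spruce: 8+7+17+30+32+15+6 = 115
Spruce-North-Milton-Oak-Quarry-Thorn-Grove-Spruce: 8+7+10+14+22+32+28 = 121
Spruce-North-Milton-Oak-Quarry-Grove-Thorn-Spruce: 8+7+10+14+30+32+9 = 110
… (352 more)
Spruce-Milton-North-Quarry-Grove-Oak-Thorn-Spruce: 4+7+10+30+24+15+9 = 99  ← best
The minimum is 99.
One optimal route: Spruce → Milton → North → Quarry → Grove → Oak → Thorn → Spruce (or its reverse).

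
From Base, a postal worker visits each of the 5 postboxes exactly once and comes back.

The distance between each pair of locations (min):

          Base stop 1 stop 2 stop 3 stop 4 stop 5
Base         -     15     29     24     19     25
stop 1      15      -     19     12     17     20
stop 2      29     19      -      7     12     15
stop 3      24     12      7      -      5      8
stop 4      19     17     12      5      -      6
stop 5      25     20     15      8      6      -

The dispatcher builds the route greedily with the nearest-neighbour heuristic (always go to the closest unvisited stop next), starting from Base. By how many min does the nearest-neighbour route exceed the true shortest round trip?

From Base: stop 1=15, stop 4=19, stop 3=24, stop 5=25, stop 2=29 → choose stop 1 (15).
From stop 1: stop 3=12, stop 4=17, stop 2=19, stop 5=20 → choose stop 3 (12).
From stop 3: stop 4=5, stop 2=7, stop 5=8 → choose stop 4 (5).
From stop 4: stop 5=6, stop 2=12 → choose stop 5 (6).
From stop 5: stop 2=15 → choose stop 2 (15).
NN route Base → stop 1 → stop 3 → stop 4 → stop 5 → stop 2 → Base costs 82.
Optimal: Base → stop 1 → stop 2 → stop 3 → stop 5 → stop 4 → Base costs 74 (by enumerating all 60 distinct tours).
Excess = 82 − 74 = 8.

The nearest-neighbour route is 8 min longer than optimal.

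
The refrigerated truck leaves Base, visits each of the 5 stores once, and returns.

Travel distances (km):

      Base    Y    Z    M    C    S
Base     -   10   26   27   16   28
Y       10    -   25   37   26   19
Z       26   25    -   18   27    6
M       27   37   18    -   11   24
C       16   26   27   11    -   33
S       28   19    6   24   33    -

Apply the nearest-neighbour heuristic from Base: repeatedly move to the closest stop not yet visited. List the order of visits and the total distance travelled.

From Base: distances to unvisited — Y=10, C=16, Z=26, M=27, S=28. Nearest is Y (10).
From Y: distances to unvisited — S=19, Z=25, C=26, M=37. Nearest is S (19).
From S: distances to unvisited — Z=6, M=24, C=33. Nearest is Z (6).
From Z: distances to unvisited — M=18, C=27. Nearest is M (18).
From M: distances to unvisited — C=11. Nearest is C (11).
Return C→Base: 16.
Total = 10 + 19 + 6 + 18 + 11 + 16 = 80.

80 km along Base → Y → S → Z → M → C → Base.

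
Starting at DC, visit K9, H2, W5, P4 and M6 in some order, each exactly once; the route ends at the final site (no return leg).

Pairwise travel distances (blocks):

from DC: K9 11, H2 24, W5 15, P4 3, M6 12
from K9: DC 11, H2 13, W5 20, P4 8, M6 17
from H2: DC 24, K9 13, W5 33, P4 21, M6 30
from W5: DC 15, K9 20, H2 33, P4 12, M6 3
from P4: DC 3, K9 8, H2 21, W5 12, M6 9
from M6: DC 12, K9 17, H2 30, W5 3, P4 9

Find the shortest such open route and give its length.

48 blocks — the minimum one-way total.

There are 5! = 120 possible orderings.
DC→K9→H2→W5→P4→M6: 11+13+33+12+9 = 78
DC→K9→H2→W5→M6→P4: 11+13+33+3+9 = 69
DC→K9→H2→P4→W5→M6: 11+13+21+12+3 = 60
DC→K9→H2→P4→M6→W5: 11+13+21+9+3 = 57
DC→K9→H2→M6→W5→P4: 11+13+30+3+12 = 69
DC→K9→H2→M6→P4→W5: 11+13+30+9+12 = 75
DC→K9→W5→H2→P4→M6: 11+20+33+21+9 = 94
DC→K9→W5→H2→M6→P4: 11+20+33+30+9 = 103
DC→K9→W5→P4→H2→M6: 11+20+12+21+30 = 94
DC→K9→W5→P4→M6→H2: 11+20+12+9+30 = 82
DC→K9→W5→M6→H2→P4: 11+20+3+30+21 = 85
DC→K9→W5→M6→P4→H2: 11+20+3+9+21 = 64
DC→K9→P4→H2→W5→M6: 11+8+21+33+3 = 76
DC→K9→P4→H2→M6→W5: 11+8+21+30+3 = 73
… (106 more)
DC→W5→M6→P4→K9→H2: 15+3+9+8+13 = 48  ← best
The minimum is 48.
One shortest path: DC → W5 → M6 → P4 → K9 → H2.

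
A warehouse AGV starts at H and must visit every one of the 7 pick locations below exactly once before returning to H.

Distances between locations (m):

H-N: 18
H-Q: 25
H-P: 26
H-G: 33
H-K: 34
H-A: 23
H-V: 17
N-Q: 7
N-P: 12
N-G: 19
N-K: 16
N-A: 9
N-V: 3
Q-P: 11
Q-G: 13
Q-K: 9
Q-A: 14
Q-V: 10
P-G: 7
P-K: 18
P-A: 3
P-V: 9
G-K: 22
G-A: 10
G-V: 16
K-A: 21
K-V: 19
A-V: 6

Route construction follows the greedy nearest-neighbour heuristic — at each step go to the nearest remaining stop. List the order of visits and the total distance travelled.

From H: distances to unvisited — V=17, N=18, A=23, Q=25, P=26, G=33, K=34. Nearest is V (17).
From V: distances to unvisited — N=3, A=6, P=9, Q=10, G=16, K=19. Nearest is N (3).
From N: distances to unvisited — Q=7, A=9, P=12, K=16, G=19. Nearest is Q (7).
From Q: distances to unvisited — K=9, P=11, G=13, A=14. Nearest is K (9).
From K: distances to unvisited — P=18, A=21, G=22. Nearest is P (18).
From P: distances to unvisited — A=3, G=7. Nearest is A (3).
From A: distances to unvisited — G=10. Nearest is G (10).
Return G→H: 33.
Total = 17 + 3 + 7 + 9 + 18 + 3 + 10 + 33 = 100.

Nearest-neighbour total = 100 m; route H → V → N → Q → K → P → A → G → H.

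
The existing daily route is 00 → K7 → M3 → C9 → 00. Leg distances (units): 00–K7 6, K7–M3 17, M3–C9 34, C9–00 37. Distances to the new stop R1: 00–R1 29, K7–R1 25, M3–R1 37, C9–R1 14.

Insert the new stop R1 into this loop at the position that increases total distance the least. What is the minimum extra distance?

+6 — insert R1 between C9 and 00.

Insertion cost between consecutive stops i–j is d(i,R1) + d(R1,j) − d(i,j):
  between 00 and K7: 29 + 25 − 6 = 48
  between K7 and M3: 25 + 37 − 17 = 45
  between M3 and C9: 37 + 14 − 34 = 17
  between C9 and 00: 14 + 29 − 37 = 6
Cheapest insertion is between C9 and 00, adding 6.
New total = 94 + 6 = 100.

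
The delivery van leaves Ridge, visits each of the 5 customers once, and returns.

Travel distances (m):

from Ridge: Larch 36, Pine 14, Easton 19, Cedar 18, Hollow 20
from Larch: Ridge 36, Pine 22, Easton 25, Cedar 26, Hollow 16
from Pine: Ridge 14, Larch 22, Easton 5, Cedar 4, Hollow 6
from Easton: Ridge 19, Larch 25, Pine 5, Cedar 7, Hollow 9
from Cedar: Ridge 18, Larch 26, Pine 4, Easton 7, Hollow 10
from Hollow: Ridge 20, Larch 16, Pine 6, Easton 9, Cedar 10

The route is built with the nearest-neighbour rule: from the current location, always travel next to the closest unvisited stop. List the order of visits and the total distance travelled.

From Ridge: distances to unvisited — Pine=14, Cedar=18, Easton=19, Hollow=20, Larch=36. Nearest is Pine (14).
From Pine: distances to unvisited — Cedar=4, Easton=5, Hollow=6, Larch=22. Nearest is Cedar (4).
From Cedar: distances to unvisited — Easton=7, Hollow=10, Larch=26. Nearest is Easton (7).
From Easton: distances to unvisited — Hollow=9, Larch=25. Nearest is Hollow (9).
From Hollow: distances to unvisited — Larch=16. Nearest is Larch (16).
Return Larch→Ridge: 36.
Total = 14 + 4 + 7 + 9 + 16 + 36 = 86.

Total distance 86 m via the nearest-neighbour route Ridge → Pine → Cedar → Easton → Hollow → Larch → Ridge.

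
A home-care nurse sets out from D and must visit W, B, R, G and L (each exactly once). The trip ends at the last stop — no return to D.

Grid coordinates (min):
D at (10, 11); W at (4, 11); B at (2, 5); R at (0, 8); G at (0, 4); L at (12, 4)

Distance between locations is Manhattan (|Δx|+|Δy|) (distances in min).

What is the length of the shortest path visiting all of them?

There are 5! = 120 possible orderings.
D - W - B - R - G - L: 6+8+5+4+12 = 35
D - W - B - R - L - G: 6+8+5+16+12 = 47
D - W - B - G - R - L: 6+8+3+4+16 = 37
D - W - B - G - L - R: 6+8+3+12+16 = 45
D - W - B - L - R - G: 6+8+11+16+4 = 45
D - W - B - L - G - R: 6+8+11+12+4 = 41
D - W - R - B - G - L: 6+7+5+3+12 = 33
D - W - R - B - L - G: 6+7+5+11+12 = 41
D - W - R - G - B - L: 6+7+4+3+11 = 31
D - W - R - G - L - B: 6+7+4+12+11 = 40
D - W - R - L - B - G: 6+7+16+11+3 = 43
D - W - R - L - G - B: 6+7+16+12+3 = 44
D - W - G - B - R - L: 6+11+3+5+16 = 41
D - W - G - B - L - R: 6+11+3+11+16 = 47
… (106 more)
The minimum is 31.
One shortest path: D → W → R → G → B → L.

Minimum one-way distance = 31 min.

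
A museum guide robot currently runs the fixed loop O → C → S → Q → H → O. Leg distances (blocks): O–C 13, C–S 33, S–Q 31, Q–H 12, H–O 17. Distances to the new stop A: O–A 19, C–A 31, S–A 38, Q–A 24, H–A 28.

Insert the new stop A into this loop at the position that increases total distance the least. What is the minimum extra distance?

Insertion cost between consecutive stops i–j is d(i,A) + d(A,j) − d(i,j):
  between O and C: 19 + 31 − 13 = 37
  between C and S: 31 + 38 − 33 = 36
  between S and Q: 38 + 24 − 31 = 31
  between Q and H: 24 + 28 − 12 = 40
  between H and O: 28 + 19 − 17 = 30
Cheapest insertion is between H and O, adding 30.
New total = 106 + 30 = 136.

Minimum extra distance: 30 blocks, inserting A between H and O.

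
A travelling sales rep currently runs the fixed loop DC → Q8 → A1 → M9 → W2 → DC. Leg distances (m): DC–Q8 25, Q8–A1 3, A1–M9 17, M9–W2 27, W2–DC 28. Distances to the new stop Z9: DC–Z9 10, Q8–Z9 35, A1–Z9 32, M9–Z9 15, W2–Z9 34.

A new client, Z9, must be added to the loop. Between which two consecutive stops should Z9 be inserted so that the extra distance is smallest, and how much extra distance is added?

Adding 16 m by placing Z9 on the W2–DC leg.

Insertion cost between consecutive stops i–j is d(i,Z9) + d(Z9,j) − d(i,j):
  between DC and Q8: 10 + 35 − 25 = 20
  between Q8 and A1: 35 + 32 − 3 = 64
  between A1 and M9: 32 + 15 − 17 = 30
  between M9 and W2: 15 + 34 − 27 = 22
  between W2 and DC: 34 + 10 − 28 = 16
Cheapest insertion is between W2 and DC, adding 16.
New total = 100 + 16 = 116.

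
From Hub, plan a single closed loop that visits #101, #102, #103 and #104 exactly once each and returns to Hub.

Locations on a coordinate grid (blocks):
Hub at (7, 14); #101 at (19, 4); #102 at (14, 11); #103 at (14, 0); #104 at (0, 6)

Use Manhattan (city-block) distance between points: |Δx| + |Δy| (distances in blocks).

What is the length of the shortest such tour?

Shortest round trip = 66 blocks.

With 4 stops there are 4!/2 = 12 distinct round trips (a route and its reverse cost the same).
Hub - #101 - #102 - #103 - #104 - Hub: 22+12+11+20+15 = 80
Hub - #101 - #102 - #104 - #103 - Hub: 22+12+19+20+21 = 94
Hub - #101 - #103 - #102 - #104 - Hub: 22+9+11+19+15 = 76
Hub - #101 - #103 - #104 - #102 - Hub: 22+9+20+19+10 = 80
Hub - #101 - #104 - #102 - #103 - Hub: 22+21+19+11+21 = 94
Hub - #101 - #104 - #103 - #102 - Hub: 22+21+20+11+10 = 84
Hub - #102 - #101 - #103 - #104 - Hub: 10+12+9+20+15 = 66
Hub - #102 - #101 - #104 - #103 - Hub: 10+12+21+20+21 = 84
Hub - #102 - #103 - #101 - #104 - Hub: 10+11+9+21+15 = 66
Hub - #102 - #104 - #101 - #103 - Hub: 10+19+21+9+21 = 80
Hub - #103 - #101 - #102 - #104 - Hub: 21+9+12+19+15 = 76
Hub - #103 - #102 - #101 - #104 - Hub: 21+11+12+21+15 = 80
The minimum is 66.
One optimal route: Hub → #102 → #101 → #103 → #104 → Hub (or its reverse).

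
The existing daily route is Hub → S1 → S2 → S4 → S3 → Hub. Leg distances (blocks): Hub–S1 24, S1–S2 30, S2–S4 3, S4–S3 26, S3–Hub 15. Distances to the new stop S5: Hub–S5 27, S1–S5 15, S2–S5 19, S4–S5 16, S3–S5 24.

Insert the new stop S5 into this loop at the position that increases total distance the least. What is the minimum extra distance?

Adding 4 blocks by placing S5 on the S1–S2 leg.

Insertion cost between consecutive stops i–j is d(i,S5) + d(S5,j) − d(i,j):
  between Hub and S1: 27 + 15 − 24 = 18
  between S1 and S2: 15 + 19 − 30 = 4
  between S2 and S4: 19 + 16 − 3 = 32
  between S4 and S3: 16 + 24 − 26 = 14
  between S3 and Hub: 24 + 27 − 15 = 36
Cheapest insertion is between S1 and S2, adding 4.
New total = 98 + 4 = 102.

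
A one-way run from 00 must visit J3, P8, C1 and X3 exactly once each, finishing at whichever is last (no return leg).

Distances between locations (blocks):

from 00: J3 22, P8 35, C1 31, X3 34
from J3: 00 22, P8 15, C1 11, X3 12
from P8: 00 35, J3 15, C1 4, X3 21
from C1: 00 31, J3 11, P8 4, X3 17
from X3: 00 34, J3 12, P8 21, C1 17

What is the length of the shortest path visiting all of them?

55 blocks — the minimum one-way total.

There are 4! = 24 possible orderings.
00 - J3 - P8 - C1 - X3: 22+15+4+17 = 58
00 - J3 - P8 - X3 - C1: 22+15+21+17 = 75
00 - J3 - C1 - P8 - X3: 22+11+4+21 = 58
00 - J3 - C1 - X3 - P8: 22+11+17+21 = 71
00 - J3 - X3 - P8 - C1: 22+12+21+4 = 59
00 - J3 - X3 - C1 - P8: 22+12+17+4 = 55
00 - P8 - J3 - C1 - X3: 35+15+11+17 = 78
00 - P8 - J3 - X3 - C1: 35+15+12+17 = 79
00 - P8 - C1 - J3 - X3: 35+4+11+12 = 62
00 - P8 - C1 - X3 - J3: 35+4+17+12 = 68
00 - P8 - X3 - J3 - C1: 35+21+12+11 = 79
00 - P8 - X3 - C1 - J3: 35+21+17+11 = 84
00 - C1 - J3 - P8 - X3: 31+11+15+21 = 78
00 - C1 - J3 - X3 - P8: 31+11+12+21 = 75
… (10 more)
The minimum is 55.
One shortest path: 00 → J3 → X3 → C1 → P8.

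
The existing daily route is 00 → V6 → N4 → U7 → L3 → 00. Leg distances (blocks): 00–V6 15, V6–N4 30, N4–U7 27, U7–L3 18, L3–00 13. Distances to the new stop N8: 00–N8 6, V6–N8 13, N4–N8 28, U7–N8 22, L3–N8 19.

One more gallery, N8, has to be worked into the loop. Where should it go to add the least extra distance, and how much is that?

Insertion cost between consecutive stops i–j is d(i,N8) + d(N8,j) − d(i,j):
  between 00 and V6: 6 + 13 − 15 = 4
  between V6 and N4: 13 + 28 − 30 = 11
  between N4 and U7: 28 + 22 − 27 = 23
  between U7 and L3: 22 + 19 − 18 = 23
  between L3 and 00: 19 + 6 − 13 = 12
Cheapest insertion is between 00 and V6, adding 4.
New total = 103 + 4 = 107.

Minimum extra distance: 4 blocks, inserting N8 between 00 and V6.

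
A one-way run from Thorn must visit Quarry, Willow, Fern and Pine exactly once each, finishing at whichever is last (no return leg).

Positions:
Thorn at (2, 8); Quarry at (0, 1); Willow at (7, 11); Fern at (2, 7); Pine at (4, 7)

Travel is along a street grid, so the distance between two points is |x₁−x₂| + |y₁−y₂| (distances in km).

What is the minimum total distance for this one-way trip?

Shortest open route: 25 km.

There are 4! = 24 possible orderings.
Thorn → Quarry → Willow → Fern → Pine: 9+17+9+2 = 37
Thorn → Quarry → Willow → Pine → Fern: 9+17+7+2 = 35
Thorn → Quarry → Fern → Willow → Pine: 9+8+9+7 = 33
Thorn → Quarry → Fern → Pine → Willow: 9+8+2+7 = 26
Thorn → Quarry → Pine → Willow → Fern: 9+10+7+9 = 35
Thorn → Quarry → Pine → Fern → Willow: 9+10+2+9 = 30
Thorn → Willow → Quarry → Fern → Pine: 8+17+8+2 = 35
Thorn → Willow → Quarry → Pine → Fern: 8+17+10+2 = 37
Thorn → Willow → Fern → Quarry → Pine: 8+9+8+10 = 35
Thorn → Willow → Fern → Pine → Quarry: 8+9+2+10 = 29
Thorn → Willow → Pine → Quarry → Fern: 8+7+10+8 = 33
Thorn → Willow → Pine → Fern → Quarry: 8+7+2+8 = 25
Thorn → Fern → Quarry → Willow → Pine: 1+8+17+7 = 33
Thorn → Fern → Quarry → Pine → Willow: 1+8+10+7 = 26
… (10 more)
The minimum is 25.
One shortest path: Thorn → Willow → Pine → Fern → Quarry.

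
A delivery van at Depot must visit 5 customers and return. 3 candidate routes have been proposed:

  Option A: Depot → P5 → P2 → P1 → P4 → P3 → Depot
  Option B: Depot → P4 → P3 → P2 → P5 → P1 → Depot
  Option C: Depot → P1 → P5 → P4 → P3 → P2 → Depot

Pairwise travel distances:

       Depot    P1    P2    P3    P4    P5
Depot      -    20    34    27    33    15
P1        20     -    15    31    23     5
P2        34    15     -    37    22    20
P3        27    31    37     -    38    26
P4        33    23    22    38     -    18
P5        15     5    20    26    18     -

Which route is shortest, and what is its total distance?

138 — Option A is the shortest.

Option A: 15 + 20 + 15 + 23 + 38 + 27 = 138
Option B: 33 + 38 + 37 + 20 + 5 + 20 = 153
Option C: 20 + 5 + 18 + 38 + 37 + 34 = 152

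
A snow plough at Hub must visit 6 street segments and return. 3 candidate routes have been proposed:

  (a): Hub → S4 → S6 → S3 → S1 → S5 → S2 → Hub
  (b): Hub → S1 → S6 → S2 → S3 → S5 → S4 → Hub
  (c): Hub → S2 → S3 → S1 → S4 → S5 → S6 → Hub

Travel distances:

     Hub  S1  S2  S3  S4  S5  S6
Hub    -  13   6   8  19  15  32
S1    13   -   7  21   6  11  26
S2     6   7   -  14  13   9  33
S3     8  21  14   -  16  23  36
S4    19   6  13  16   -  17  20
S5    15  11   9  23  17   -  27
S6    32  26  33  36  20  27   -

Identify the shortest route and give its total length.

Shortest is (a), total 122.

(a): 19 + 20 + 36 + 21 + 11 + 9 + 6 = 122
(b): 13 + 26 + 33 + 14 + 23 + 17 + 19 = 145
(c): 6 + 14 + 21 + 6 + 17 + 27 + 32 = 123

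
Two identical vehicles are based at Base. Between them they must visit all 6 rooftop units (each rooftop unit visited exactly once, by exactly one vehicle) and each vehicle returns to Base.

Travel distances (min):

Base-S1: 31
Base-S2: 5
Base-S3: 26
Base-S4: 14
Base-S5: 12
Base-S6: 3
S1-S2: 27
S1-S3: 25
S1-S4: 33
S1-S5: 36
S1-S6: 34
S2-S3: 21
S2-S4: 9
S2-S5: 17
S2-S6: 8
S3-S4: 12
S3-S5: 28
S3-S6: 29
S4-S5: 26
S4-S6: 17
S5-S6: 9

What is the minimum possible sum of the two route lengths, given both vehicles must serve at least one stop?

Try each way of splitting the stops between the two vehicles (each non-empty) and, for each split, find the best tour for each vehicle:
  {S1} + {S2, S3, S4, S5, S6}: 62 + 66 = 128
  {S2} + {S1, S3, S4, S5, S6}: 10 + 99 = 109
  {S1, S2} + {S3, S4, S5, S6}: 63 + 66 = 129
  {S3} + {S1, S2, S4, S5, S6}: 52 + 95 = 147
  {S1, S3} + {S2, S4, S5, S6}: 82 + 52 = 134
  {S2, S3} + {S1, S4, S5, S6}: 52 + 95 = 147
  … (31 splits in total)
  {S1, S2, S3, S4, S5} + {S6}: 99 + 6 = 105  ← best
Best: vehicle 1 Base → S2 → S4 → S3 → S1 → S5 → Base = 99; vehicle 2 Base → S6 → Base = 6; combined 105.

Minimum combined distance: 105 min.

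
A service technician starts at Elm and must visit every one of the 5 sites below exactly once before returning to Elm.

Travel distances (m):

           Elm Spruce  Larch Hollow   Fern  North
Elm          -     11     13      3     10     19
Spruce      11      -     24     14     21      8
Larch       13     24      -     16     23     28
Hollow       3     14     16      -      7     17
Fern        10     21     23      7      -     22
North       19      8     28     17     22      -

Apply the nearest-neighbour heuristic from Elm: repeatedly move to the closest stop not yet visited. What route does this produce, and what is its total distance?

Total distance 80 m via the nearest-neighbour route Elm → Hollow → Fern → Spruce → North → Larch → Elm.

Elm → [Hollow:3 / Fern:10 / Spruce:11 / Larch:13 / North:19] → Hollow (3)
Hollow → [Fern:7 / Spruce:14 / Larch:16 / North:17] → Fern (7)
Fern → [Spruce:21 / North:22 / Larch:23] → Spruce (21)
Spruce → [North:8 / Larch:24] → North (8)
North → [Larch:28] → Larch (28)
Return Larch→Elm: 13.
Total = 3 + 7 + 21 + 8 + 28 + 13 = 80.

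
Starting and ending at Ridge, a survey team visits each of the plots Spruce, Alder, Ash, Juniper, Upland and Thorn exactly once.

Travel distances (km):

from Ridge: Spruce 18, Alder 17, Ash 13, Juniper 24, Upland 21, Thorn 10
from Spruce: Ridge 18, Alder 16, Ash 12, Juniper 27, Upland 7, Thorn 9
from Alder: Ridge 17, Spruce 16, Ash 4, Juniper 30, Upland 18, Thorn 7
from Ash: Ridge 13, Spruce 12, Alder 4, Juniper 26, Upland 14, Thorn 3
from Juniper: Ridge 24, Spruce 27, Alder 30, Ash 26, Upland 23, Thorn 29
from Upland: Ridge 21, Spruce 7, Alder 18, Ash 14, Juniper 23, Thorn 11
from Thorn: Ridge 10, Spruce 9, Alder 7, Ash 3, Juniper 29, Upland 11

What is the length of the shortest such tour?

87 km — the shortest possible round trip.

With 6 stops there are 6!/2 = 360 distinct round trips (a route and its reverse cost the same).
Ridge - Spruce - Alder - Ash - Juniper - Upland - Thorn - Ridge: 18+16+4+26+23+11+10 = 108
Ridge - Spruce - Alder - Ash - Juniper - Thorn - Upland - Ridge: 18+16+4+26+29+11+21 = 125
Ridge - Spruce - Alder - Ash - Upland - Juniper - Thorn - Ridge: 18+16+4+14+23+29+10 = 114
Ridge - Spruce - Alder - Ash - Upland - Thorn - Juniper - Ridge: 18+16+4+14+11+29+24 = 116
Ridge - Spruce - Alder - Ash - Thorn - Juniper - Upland - Ridge: 18+16+4+3+29+23+21 = 114
Ridge - Spruce - Alder - Ash - Thorn - Upland - Juniper - Ridge: 18+16+4+3+11+23+24 = 99
Ridge - Spruce - Alder - Juniper - Ash - Upland - Thorn - Ridge: 18+16+30+26+14+11+10 = 125
Ridge - Spruce - Alder - Juniper - Ash - Thorn - Upland - Ridge: 18+16+30+26+3+11+21 = 125
… (352 more)
Ridge - Alder - Ash - Thorn - Spruce - Upland - Juniper - Ridge: 17+4+3+9+7+23+24 = 87  ← best
The minimum is 87.
One optimal route: Ridge → Alder → Ash → Thorn → Spruce → Upland → Juniper → Ridge (or its reverse).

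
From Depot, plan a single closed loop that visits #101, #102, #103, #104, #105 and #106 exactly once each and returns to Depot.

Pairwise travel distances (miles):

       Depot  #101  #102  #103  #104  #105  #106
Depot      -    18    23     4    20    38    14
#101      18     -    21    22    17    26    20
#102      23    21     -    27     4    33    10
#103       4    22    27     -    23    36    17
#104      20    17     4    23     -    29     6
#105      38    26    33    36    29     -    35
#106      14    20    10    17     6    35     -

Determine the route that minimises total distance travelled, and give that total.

108 miles — the shortest possible round trip.

Depot → #101 → #102 → #103 → #104 → #105 → #106 → Depot: 18+21+27+23+29+35+14 = 167
Depot → #101 → #102 → #103 → #104 → #106 → #105 → Depot: 18+21+27+23+6+35+38 = 168
Depot → #101 → #102 → #103 → #105 → #104 → #106 → Depot: 18+21+27+36+29+6+14 = 151
Depot → #101 → #102 → #103 → #105 → #106 → #104 → Depot: 18+21+27+36+35+6+20 = 163
Depot → #101 → #102 → #103 → #106 → #104 → #105 → Depot: 18+21+27+17+6+29+38 = 156
Depot → #101 → #102 → #103 → #106 → #105 → #104 → Depot: 18+21+27+17+35+29+20 = 167
Depot → #101 → #102 → #104 → #103 → #105 → #106 → Depot: 18+21+4+23+36+35+14 = 151
Depot → #101 → #102 → #104 → #103 → #106 → #105 → Depot: 18+21+4+23+17+35+38 = 156
… (352 more)
Depot → #101 → #105 → #102 → #104 → #106 → #103 → Depot: 18+26+33+4+6+17+4 = 108  ← best
The minimum is 108.
One optimal route: Depot → #101 → #105 → #102 → #104 → #106 → #103 → Depot (or its reverse).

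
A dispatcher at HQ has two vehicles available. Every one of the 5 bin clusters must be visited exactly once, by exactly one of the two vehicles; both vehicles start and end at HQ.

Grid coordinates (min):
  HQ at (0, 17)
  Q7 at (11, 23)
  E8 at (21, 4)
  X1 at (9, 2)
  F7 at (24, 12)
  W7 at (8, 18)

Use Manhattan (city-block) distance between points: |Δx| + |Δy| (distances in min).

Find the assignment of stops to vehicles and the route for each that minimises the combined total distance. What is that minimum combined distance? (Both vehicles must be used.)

There are 2^4 − 1 = 15 ways to divide the 5 stops into two non-empty groups. For each, the best each vehicle can do is its own shortest tour through its group:
  {Q7} + {E8, X1, F7, W7}: 34 + 80 = 114
  {E8} + {Q7, X1, F7, W7}: 68 + 90 = 158
  {Q7, E8} + {X1, F7, W7}: 80 + 80 = 160
  {X1} + {Q7, E8, F7, W7}: 48 + 86 = 134
  {Q7, X1} + {E8, F7, W7}: 64 + 76 = 140
  {E8, X1} + {Q7, F7, W7}: 72 + 70 = 142
  … (15 splits in total)
  {Q7, E8, X1, F7} + {W7}: 90 + 18 = 108  ← best
Best: vehicle 1 HQ → Q7 → F7 → E8 → X1 → HQ = 90; vehicle 2 HQ → W7 → HQ = 18; combined 108.

Minimum combined distance: 108 min.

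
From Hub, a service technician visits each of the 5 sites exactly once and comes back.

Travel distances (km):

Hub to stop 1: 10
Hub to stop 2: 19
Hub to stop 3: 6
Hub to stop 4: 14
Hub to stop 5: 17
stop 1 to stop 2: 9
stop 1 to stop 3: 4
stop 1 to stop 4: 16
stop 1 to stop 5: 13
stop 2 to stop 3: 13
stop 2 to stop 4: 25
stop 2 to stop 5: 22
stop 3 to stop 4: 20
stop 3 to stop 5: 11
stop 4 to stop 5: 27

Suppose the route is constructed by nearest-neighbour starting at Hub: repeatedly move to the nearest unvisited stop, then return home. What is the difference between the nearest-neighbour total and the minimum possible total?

From Hub: stop 3=6, stop 1=10, stop 4=14, stop 5=17, stop 2=19 → choose stop 3 (6).
From stop 3: stop 1=4, stop 5=11, stop 2=13, stop 4=20 → choose stop 1 (4).
From stop 1: stop 2=9, stop 5=13, stop 4=16 → choose stop 2 (9).
From stop 2: stop 5=22, stop 4=25 → choose stop 5 (22).
From stop 5: stop 4=27 → choose stop 4 (27).
NN route Hub → stop 3 → stop 1 → stop 2 → stop 5 → stop 4 → Hub costs 82.
Optimal: Hub → stop 3 → stop 5 → stop 1 → stop 2 → stop 4 → Hub costs 78 (by enumerating all 60 distinct tours).
Excess = 82 − 78 = 4.

Excess over optimum: 4 km.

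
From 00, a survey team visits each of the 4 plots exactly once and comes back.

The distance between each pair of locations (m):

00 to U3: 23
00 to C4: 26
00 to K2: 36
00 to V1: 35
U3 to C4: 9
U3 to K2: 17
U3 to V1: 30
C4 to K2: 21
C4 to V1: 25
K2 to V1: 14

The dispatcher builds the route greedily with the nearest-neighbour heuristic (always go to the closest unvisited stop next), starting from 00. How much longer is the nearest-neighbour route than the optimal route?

00: U3=23, C4=26, V1=35, K2=36 ⇒ U3
U3: C4=9, K2=17, V1=30 ⇒ C4
C4: K2=21, V1=25 ⇒ K2
K2: V1=14 ⇒ V1
NN route 00 → U3 → C4 → K2 → V1 → 00 costs 102.
Optimal: 00 → C4 → U3 → K2 → V1 → 00 costs 101 (by enumerating all 12 distinct tours).
Excess = 102 − 101 = 1.

Excess over optimum: 1 m.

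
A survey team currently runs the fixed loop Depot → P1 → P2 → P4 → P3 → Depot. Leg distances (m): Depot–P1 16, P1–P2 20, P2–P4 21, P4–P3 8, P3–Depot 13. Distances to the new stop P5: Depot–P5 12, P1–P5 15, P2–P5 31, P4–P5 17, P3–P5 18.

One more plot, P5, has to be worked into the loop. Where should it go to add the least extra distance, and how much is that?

Insertion cost between consecutive stops i–j is d(i,P5) + d(P5,j) − d(i,j):
  between Depot and P1: 12 + 15 − 16 = 11
  between P1 and P2: 15 + 31 − 20 = 26
  between P2 and P4: 31 + 17 − 21 = 27
  between P4 and P3: 17 + 18 − 8 = 27
  between P3 and Depot: 18 + 12 − 13 = 17
Cheapest insertion is between Depot and P1, adding 11.
New total = 78 + 11 = 89.

+11 m — insert P5 between Depot and P1.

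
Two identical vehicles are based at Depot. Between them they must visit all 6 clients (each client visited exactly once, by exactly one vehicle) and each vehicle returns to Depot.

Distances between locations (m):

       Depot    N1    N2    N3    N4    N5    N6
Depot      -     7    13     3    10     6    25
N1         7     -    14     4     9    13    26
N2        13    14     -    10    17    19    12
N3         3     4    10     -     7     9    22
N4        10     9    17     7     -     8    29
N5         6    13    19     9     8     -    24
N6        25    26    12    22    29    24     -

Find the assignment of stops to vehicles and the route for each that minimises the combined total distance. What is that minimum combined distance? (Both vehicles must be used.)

79 m — the smallest possible combined total.

There are 2^5 − 1 = 31 ways to divide the 6 stops into two non-empty groups. For each, the best each vehicle can do is its own shortest tour through its group:
  {N1} + {N2, N3, N4, N5, N6}: 14 + 67 = 81
  {N2} + {N1, N3, N4, N5, N6}: 26 + 73 = 99
  {N1, N2} + {N3, N4, N5, N6}: 34 + 67 = 101
  {N3} + {N1, N2, N4, N5, N6}: 6 + 73 = 79
  {N1, N3} + {N2, N4, N5, N6}: 14 + 67 = 81
  {N2, N3} + {N1, N4, N5, N6}: 26 + 73 = 99
  … (31 splits in total)
Best: vehicle 1 Depot → N3 → Depot = 6; vehicle 2 Depot → N1 → N4 → N5 → N6 → N2 → Depot = 73; combined 79.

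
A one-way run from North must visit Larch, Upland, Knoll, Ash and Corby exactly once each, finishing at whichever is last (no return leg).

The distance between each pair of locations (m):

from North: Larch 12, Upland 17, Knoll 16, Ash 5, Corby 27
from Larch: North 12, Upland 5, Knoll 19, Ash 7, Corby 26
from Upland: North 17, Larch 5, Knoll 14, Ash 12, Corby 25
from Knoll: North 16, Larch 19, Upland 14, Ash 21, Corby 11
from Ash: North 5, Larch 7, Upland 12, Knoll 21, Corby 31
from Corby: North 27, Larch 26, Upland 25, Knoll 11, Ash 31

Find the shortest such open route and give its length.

There are 5! = 120 possible orderings.
North - Larch - Upland - Knoll - Ash - Corby: 12+5+14+21+31 = 83
North - Larch - Upland - Knoll - Corby - Ash: 12+5+14+11+31 = 73
North - Larch - Upland - Ash - Knoll - Corby: 12+5+12+21+11 = 61
North - Larch - Upland - Ash - Corby - Knoll: 12+5+12+31+11 = 71
North - Larch - Upland - Corby - Knoll - Ash: 12+5+25+11+21 = 74
North - Larch - Upland - Corby - Ash - Knoll: 12+5+25+31+21 = 94
North - Larch - Knoll - Upland - Ash - Corby: 12+19+14+12+31 = 88
North - Larch - Knoll - Upland - Corby - Ash: 12+19+14+25+31 = 101
North - Larch - Knoll - Ash - Upland - Corby: 12+19+21+12+25 = 89
North - Larch - Knoll - Ash - Corby - Upland: 12+19+21+31+25 = 108
North - Larch - Knoll - Corby - Upland - Ash: 12+19+11+25+12 = 79
North - Larch - Knoll - Corby - Ash - Upland: 12+19+11+31+12 = 85
North - Larch - Ash - Upland - Knoll - Corby: 12+7+12+14+11 = 56
North - Larch - Ash - Upland - Corby - Knoll: 12+7+12+25+11 = 67
… (106 more)
North - Ash - Larch - Upland - Knoll - Corby: 5+7+5+14+11 = 42  ← best
The minimum is 42.
One shortest path: North → Ash → Larch → Upland → Knoll → Corby.

42 m — the minimum one-way total.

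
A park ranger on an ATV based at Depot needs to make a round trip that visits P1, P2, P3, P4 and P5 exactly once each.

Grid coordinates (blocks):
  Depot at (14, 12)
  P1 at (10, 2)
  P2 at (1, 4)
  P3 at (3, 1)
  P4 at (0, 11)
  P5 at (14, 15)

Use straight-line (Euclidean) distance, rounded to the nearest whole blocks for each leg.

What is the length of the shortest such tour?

With 5 stops there are 5!/2 = 60 distinct round trips (a route and its reverse cost the same).
Depot - P1 - P2 - P3 - P4 - P5 - Depot: 11+9+4+10+15+3 = 52
Depot - P1 - P2 - P3 - P5 - P4 - Depot: 11+9+4+18+15+14 = 71
Depot - P1 - P2 - P4 - P3 - P5 - Depot: 11+9+7+10+18+3 = 58
Depot - P1 - P2 - P4 - P5 - P3 - Depot: 11+9+7+15+18+16 = 76
Depot - P1 - P2 - P5 - P3 - P4 - Depot: 11+9+17+18+10+14 = 79
Depot - P1 - P2 - P5 - P4 - P3 - Depot: 11+9+17+15+10+16 = 78
Depot - P1 - P3 - P2 - P4 - P5 - Depot: 11+7+4+7+15+3 = 47
Depot - P1 - P3 - P2 - P5 - P4 - Depot: 11+7+4+17+15+14 = 68
Depot - P1 - P3 - P4 - P2 - P5 - Depot: 11+7+10+7+17+3 = 55
Depot - P1 - P3 - P4 - P5 - P2 - Depot: 11+7+10+15+17+15 = 75
Depot - P1 - P3 - P5 - P2 - P4 - Depot: 11+7+18+17+7+14 = 74
Depot - P1 - P3 - P5 - P4 - P2 - Depot: 11+7+18+15+7+15 = 73
Depot - P1 - P4 - P2 - P3 - P5 - Depot: 11+13+7+4+18+3 = 56
Depot - P1 - P4 - P2 - P5 - P3 - Depot: 11+13+7+17+18+16 = 82
… (46 more)
The minimum is 47.
One optimal route: Depot → P1 → P3 → P2 → P4 → P5 → Depot (or its reverse).

47 blocks — the shortest possible round trip.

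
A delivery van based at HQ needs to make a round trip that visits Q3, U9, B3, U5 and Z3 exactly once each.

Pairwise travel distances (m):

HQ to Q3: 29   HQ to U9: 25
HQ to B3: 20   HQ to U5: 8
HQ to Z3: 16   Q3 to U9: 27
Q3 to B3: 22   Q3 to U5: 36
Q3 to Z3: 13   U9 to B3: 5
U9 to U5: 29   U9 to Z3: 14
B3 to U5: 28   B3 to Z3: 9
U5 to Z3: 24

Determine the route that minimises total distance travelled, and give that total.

Minimum total distance: 93 m.

With 5 stops there are 5!/2 = 60 distinct round trips (a route and its reverse cost the same).
HQ → Q3 → U9 → B3 → U5 → Z3 → HQ: 29+27+5+28+24+16 = 129
HQ → Q3 → U9 → B3 → Z3 → U5 → HQ: 29+27+5+9+24+8 = 102
HQ → Q3 → U9 → U5 → B3 → Z3 → HQ: 29+27+29+28+9+16 = 138
HQ → Q3 → U9 → U5 → Z3 → B3 → HQ: 29+27+29+24+9+20 = 138
HQ → Q3 → U9 → Z3 → B3 → U5 → HQ: 29+27+14+9+28+8 = 115
HQ → Q3 → U9 → Z3 → U5 → B3 → HQ: 29+27+14+24+28+20 = 142
HQ → Q3 → B3 → U9 → U5 → Z3 → HQ: 29+22+5+29+24+16 = 125
HQ → Q3 → B3 → U9 → Z3 → U5 → HQ: 29+22+5+14+24+8 = 102
HQ → Q3 → B3 → U5 → U9 → Z3 → HQ: 29+22+28+29+14+16 = 138
HQ → Q3 → B3 → U5 → Z3 → U9 → HQ: 29+22+28+24+14+25 = 142
HQ → Q3 → B3 → Z3 → U9 → U5 → HQ: 29+22+9+14+29+8 = 111
HQ → Q3 → B3 → Z3 → U5 → U9 → HQ: 29+22+9+24+29+25 = 138
HQ → Q3 → U5 → U9 → B3 → Z3 → HQ: 29+36+29+5+9+16 = 124
HQ → Q3 → U5 → U9 → Z3 → B3 → HQ: 29+36+29+14+9+20 = 137
… (46 more)
HQ → Q3 → Z3 → B3 → U9 → U5 → HQ: 29+13+9+5+29+8 = 93  ← best
The minimum is 93.
One optimal route: HQ → Q3 → Z3 → B3 → U9 → U5 → HQ (or its reverse).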